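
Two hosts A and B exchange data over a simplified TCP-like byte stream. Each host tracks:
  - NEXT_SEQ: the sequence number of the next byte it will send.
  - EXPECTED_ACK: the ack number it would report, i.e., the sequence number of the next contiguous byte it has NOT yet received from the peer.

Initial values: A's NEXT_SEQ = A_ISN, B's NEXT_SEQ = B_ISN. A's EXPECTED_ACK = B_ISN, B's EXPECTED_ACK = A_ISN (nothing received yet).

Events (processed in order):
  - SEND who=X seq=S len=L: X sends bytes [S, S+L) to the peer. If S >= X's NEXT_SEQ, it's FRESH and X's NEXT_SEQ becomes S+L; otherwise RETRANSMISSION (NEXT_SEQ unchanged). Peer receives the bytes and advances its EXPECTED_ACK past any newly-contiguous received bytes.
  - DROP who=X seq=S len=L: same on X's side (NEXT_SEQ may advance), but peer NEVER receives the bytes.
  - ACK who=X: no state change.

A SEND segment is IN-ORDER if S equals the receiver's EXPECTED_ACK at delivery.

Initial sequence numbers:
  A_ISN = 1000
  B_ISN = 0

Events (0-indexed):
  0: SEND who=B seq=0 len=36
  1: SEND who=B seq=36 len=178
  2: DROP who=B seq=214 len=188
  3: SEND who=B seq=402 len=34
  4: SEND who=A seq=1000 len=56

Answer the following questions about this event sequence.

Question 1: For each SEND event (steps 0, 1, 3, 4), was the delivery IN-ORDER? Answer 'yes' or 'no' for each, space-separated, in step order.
Step 0: SEND seq=0 -> in-order
Step 1: SEND seq=36 -> in-order
Step 3: SEND seq=402 -> out-of-order
Step 4: SEND seq=1000 -> in-order

Answer: yes yes no yes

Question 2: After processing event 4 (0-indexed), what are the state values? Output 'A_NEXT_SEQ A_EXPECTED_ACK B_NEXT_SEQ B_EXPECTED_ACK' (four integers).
After event 0: A_seq=1000 A_ack=36 B_seq=36 B_ack=1000
After event 1: A_seq=1000 A_ack=214 B_seq=214 B_ack=1000
After event 2: A_seq=1000 A_ack=214 B_seq=402 B_ack=1000
After event 3: A_seq=1000 A_ack=214 B_seq=436 B_ack=1000
After event 4: A_seq=1056 A_ack=214 B_seq=436 B_ack=1056

1056 214 436 1056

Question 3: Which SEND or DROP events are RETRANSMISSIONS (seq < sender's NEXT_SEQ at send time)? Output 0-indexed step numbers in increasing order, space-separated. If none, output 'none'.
Step 0: SEND seq=0 -> fresh
Step 1: SEND seq=36 -> fresh
Step 2: DROP seq=214 -> fresh
Step 3: SEND seq=402 -> fresh
Step 4: SEND seq=1000 -> fresh

Answer: none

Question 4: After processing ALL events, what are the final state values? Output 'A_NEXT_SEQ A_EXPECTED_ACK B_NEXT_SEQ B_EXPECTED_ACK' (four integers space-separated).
After event 0: A_seq=1000 A_ack=36 B_seq=36 B_ack=1000
After event 1: A_seq=1000 A_ack=214 B_seq=214 B_ack=1000
After event 2: A_seq=1000 A_ack=214 B_seq=402 B_ack=1000
After event 3: A_seq=1000 A_ack=214 B_seq=436 B_ack=1000
After event 4: A_seq=1056 A_ack=214 B_seq=436 B_ack=1056

Answer: 1056 214 436 1056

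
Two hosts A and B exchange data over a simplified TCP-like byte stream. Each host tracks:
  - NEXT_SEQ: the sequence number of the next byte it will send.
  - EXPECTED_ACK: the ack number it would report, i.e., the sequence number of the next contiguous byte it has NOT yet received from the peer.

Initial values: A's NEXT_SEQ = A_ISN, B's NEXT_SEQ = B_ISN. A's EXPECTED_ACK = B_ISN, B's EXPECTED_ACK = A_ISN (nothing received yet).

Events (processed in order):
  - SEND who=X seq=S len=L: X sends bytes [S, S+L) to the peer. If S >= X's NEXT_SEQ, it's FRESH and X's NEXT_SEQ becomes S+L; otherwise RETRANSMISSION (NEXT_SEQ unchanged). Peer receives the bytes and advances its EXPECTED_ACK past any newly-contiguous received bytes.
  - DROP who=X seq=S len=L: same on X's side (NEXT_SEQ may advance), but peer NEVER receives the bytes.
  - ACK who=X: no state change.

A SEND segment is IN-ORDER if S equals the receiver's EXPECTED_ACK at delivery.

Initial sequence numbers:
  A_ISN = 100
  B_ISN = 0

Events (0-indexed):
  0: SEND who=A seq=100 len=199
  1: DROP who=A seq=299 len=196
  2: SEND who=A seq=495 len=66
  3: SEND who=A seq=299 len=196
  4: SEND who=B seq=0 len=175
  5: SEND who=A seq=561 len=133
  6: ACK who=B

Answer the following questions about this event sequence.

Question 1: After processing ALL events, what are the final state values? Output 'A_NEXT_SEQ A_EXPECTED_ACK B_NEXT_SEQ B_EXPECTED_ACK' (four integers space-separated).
Answer: 694 175 175 694

Derivation:
After event 0: A_seq=299 A_ack=0 B_seq=0 B_ack=299
After event 1: A_seq=495 A_ack=0 B_seq=0 B_ack=299
After event 2: A_seq=561 A_ack=0 B_seq=0 B_ack=299
After event 3: A_seq=561 A_ack=0 B_seq=0 B_ack=561
After event 4: A_seq=561 A_ack=175 B_seq=175 B_ack=561
After event 5: A_seq=694 A_ack=175 B_seq=175 B_ack=694
After event 6: A_seq=694 A_ack=175 B_seq=175 B_ack=694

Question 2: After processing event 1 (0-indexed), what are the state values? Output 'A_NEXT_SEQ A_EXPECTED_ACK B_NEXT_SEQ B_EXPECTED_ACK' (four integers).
After event 0: A_seq=299 A_ack=0 B_seq=0 B_ack=299
After event 1: A_seq=495 A_ack=0 B_seq=0 B_ack=299

495 0 0 299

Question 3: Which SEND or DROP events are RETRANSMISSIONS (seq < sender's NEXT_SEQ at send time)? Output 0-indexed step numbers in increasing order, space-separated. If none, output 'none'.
Answer: 3

Derivation:
Step 0: SEND seq=100 -> fresh
Step 1: DROP seq=299 -> fresh
Step 2: SEND seq=495 -> fresh
Step 3: SEND seq=299 -> retransmit
Step 4: SEND seq=0 -> fresh
Step 5: SEND seq=561 -> fresh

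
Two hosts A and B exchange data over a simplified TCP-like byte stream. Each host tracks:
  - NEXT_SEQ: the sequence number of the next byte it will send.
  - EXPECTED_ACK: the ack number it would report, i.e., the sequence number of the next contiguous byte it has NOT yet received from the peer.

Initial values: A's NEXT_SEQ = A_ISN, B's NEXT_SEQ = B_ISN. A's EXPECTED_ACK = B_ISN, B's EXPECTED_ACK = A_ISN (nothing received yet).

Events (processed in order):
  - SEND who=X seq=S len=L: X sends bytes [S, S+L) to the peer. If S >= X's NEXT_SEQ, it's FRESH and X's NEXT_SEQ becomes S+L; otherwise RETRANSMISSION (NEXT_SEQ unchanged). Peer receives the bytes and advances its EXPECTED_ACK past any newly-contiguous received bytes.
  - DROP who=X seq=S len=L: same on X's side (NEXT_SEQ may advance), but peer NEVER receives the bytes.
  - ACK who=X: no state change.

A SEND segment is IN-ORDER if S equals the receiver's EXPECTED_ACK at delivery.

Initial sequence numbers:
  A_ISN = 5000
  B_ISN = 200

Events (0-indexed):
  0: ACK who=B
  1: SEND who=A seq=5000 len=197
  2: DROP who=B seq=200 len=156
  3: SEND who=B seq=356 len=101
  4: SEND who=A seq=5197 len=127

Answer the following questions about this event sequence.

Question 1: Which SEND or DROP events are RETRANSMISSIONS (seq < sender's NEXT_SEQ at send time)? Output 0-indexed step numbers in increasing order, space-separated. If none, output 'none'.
Step 1: SEND seq=5000 -> fresh
Step 2: DROP seq=200 -> fresh
Step 3: SEND seq=356 -> fresh
Step 4: SEND seq=5197 -> fresh

Answer: none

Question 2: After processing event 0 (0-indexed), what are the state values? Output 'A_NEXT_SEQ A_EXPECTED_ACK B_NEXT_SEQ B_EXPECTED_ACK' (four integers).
After event 0: A_seq=5000 A_ack=200 B_seq=200 B_ack=5000

5000 200 200 5000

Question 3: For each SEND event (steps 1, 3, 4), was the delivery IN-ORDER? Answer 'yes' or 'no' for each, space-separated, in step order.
Step 1: SEND seq=5000 -> in-order
Step 3: SEND seq=356 -> out-of-order
Step 4: SEND seq=5197 -> in-order

Answer: yes no yes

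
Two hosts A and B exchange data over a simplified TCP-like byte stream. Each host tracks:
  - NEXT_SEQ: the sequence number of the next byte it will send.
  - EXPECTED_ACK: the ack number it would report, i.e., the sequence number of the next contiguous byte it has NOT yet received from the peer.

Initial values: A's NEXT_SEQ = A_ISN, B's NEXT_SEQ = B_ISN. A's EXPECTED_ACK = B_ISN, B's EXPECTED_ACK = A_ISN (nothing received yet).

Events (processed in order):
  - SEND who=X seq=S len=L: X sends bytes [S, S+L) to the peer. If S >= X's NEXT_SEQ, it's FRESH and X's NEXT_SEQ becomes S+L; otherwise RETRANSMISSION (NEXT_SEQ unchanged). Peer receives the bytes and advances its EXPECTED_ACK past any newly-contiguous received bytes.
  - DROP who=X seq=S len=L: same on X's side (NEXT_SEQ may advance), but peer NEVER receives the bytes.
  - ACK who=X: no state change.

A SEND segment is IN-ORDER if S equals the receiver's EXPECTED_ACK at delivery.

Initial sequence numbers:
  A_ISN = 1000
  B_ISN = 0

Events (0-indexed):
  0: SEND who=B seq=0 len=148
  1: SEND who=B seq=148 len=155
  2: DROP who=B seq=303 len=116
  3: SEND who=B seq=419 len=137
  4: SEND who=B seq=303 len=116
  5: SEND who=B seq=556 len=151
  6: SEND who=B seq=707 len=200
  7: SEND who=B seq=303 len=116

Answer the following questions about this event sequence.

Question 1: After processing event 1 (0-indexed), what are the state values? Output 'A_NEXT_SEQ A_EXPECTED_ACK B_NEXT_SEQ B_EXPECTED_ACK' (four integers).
After event 0: A_seq=1000 A_ack=148 B_seq=148 B_ack=1000
After event 1: A_seq=1000 A_ack=303 B_seq=303 B_ack=1000

1000 303 303 1000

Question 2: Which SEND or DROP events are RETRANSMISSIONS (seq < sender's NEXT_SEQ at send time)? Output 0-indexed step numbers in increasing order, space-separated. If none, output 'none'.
Answer: 4 7

Derivation:
Step 0: SEND seq=0 -> fresh
Step 1: SEND seq=148 -> fresh
Step 2: DROP seq=303 -> fresh
Step 3: SEND seq=419 -> fresh
Step 4: SEND seq=303 -> retransmit
Step 5: SEND seq=556 -> fresh
Step 6: SEND seq=707 -> fresh
Step 7: SEND seq=303 -> retransmit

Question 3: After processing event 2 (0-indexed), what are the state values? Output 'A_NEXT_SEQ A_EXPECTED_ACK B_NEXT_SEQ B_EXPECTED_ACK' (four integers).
After event 0: A_seq=1000 A_ack=148 B_seq=148 B_ack=1000
After event 1: A_seq=1000 A_ack=303 B_seq=303 B_ack=1000
After event 2: A_seq=1000 A_ack=303 B_seq=419 B_ack=1000

1000 303 419 1000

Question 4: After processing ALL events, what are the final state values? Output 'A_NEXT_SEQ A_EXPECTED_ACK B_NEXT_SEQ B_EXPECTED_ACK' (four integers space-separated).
Answer: 1000 907 907 1000

Derivation:
After event 0: A_seq=1000 A_ack=148 B_seq=148 B_ack=1000
After event 1: A_seq=1000 A_ack=303 B_seq=303 B_ack=1000
After event 2: A_seq=1000 A_ack=303 B_seq=419 B_ack=1000
After event 3: A_seq=1000 A_ack=303 B_seq=556 B_ack=1000
After event 4: A_seq=1000 A_ack=556 B_seq=556 B_ack=1000
After event 5: A_seq=1000 A_ack=707 B_seq=707 B_ack=1000
After event 6: A_seq=1000 A_ack=907 B_seq=907 B_ack=1000
After event 7: A_seq=1000 A_ack=907 B_seq=907 B_ack=1000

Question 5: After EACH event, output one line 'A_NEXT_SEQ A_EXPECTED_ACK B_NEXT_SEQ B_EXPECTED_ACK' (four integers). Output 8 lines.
1000 148 148 1000
1000 303 303 1000
1000 303 419 1000
1000 303 556 1000
1000 556 556 1000
1000 707 707 1000
1000 907 907 1000
1000 907 907 1000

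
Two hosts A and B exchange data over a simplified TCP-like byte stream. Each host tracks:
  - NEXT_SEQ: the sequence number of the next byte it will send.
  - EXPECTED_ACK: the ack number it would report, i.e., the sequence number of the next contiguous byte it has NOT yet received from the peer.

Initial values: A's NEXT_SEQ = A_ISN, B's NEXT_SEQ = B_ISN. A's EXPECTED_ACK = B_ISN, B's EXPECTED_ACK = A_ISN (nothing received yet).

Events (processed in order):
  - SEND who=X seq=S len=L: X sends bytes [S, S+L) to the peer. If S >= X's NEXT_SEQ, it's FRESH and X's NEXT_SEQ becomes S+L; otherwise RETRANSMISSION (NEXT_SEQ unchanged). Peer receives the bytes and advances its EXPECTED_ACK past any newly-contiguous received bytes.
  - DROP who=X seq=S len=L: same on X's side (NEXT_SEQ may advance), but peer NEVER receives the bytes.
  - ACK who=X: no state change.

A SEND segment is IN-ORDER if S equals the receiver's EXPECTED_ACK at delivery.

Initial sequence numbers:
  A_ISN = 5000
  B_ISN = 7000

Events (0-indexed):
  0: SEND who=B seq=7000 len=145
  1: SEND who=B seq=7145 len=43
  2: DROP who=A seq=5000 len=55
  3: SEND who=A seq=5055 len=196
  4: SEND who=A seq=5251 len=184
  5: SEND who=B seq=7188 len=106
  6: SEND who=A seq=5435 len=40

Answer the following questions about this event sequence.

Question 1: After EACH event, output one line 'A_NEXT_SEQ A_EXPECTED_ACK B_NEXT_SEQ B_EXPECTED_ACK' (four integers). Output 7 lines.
5000 7145 7145 5000
5000 7188 7188 5000
5055 7188 7188 5000
5251 7188 7188 5000
5435 7188 7188 5000
5435 7294 7294 5000
5475 7294 7294 5000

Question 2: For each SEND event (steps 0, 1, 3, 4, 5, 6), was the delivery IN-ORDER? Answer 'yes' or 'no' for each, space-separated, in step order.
Step 0: SEND seq=7000 -> in-order
Step 1: SEND seq=7145 -> in-order
Step 3: SEND seq=5055 -> out-of-order
Step 4: SEND seq=5251 -> out-of-order
Step 5: SEND seq=7188 -> in-order
Step 6: SEND seq=5435 -> out-of-order

Answer: yes yes no no yes no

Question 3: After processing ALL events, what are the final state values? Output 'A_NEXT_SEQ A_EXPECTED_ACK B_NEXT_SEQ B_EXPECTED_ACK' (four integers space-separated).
After event 0: A_seq=5000 A_ack=7145 B_seq=7145 B_ack=5000
After event 1: A_seq=5000 A_ack=7188 B_seq=7188 B_ack=5000
After event 2: A_seq=5055 A_ack=7188 B_seq=7188 B_ack=5000
After event 3: A_seq=5251 A_ack=7188 B_seq=7188 B_ack=5000
After event 4: A_seq=5435 A_ack=7188 B_seq=7188 B_ack=5000
After event 5: A_seq=5435 A_ack=7294 B_seq=7294 B_ack=5000
After event 6: A_seq=5475 A_ack=7294 B_seq=7294 B_ack=5000

Answer: 5475 7294 7294 5000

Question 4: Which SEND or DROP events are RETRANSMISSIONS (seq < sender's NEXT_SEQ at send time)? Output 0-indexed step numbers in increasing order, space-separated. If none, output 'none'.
Step 0: SEND seq=7000 -> fresh
Step 1: SEND seq=7145 -> fresh
Step 2: DROP seq=5000 -> fresh
Step 3: SEND seq=5055 -> fresh
Step 4: SEND seq=5251 -> fresh
Step 5: SEND seq=7188 -> fresh
Step 6: SEND seq=5435 -> fresh

Answer: none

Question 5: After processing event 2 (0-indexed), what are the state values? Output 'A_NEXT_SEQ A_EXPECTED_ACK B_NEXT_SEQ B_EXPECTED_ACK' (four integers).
After event 0: A_seq=5000 A_ack=7145 B_seq=7145 B_ack=5000
After event 1: A_seq=5000 A_ack=7188 B_seq=7188 B_ack=5000
After event 2: A_seq=5055 A_ack=7188 B_seq=7188 B_ack=5000

5055 7188 7188 5000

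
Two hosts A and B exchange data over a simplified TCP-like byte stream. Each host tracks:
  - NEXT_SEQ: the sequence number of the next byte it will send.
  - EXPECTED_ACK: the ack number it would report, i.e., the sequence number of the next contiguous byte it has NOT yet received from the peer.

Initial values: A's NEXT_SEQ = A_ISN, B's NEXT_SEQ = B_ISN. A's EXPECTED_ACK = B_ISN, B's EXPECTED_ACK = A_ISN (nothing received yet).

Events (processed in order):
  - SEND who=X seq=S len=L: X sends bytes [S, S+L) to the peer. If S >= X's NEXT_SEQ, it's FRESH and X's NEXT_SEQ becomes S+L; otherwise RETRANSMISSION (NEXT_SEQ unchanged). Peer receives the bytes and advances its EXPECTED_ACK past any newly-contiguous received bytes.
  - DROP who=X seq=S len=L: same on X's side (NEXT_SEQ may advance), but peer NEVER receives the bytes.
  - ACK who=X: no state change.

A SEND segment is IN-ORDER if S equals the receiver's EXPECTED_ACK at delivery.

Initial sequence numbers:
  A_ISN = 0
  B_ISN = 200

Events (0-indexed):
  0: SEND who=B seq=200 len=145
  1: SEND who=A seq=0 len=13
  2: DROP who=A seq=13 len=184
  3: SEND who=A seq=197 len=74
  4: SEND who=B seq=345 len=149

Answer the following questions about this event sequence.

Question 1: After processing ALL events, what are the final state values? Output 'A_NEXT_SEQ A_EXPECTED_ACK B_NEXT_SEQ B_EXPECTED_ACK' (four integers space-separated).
After event 0: A_seq=0 A_ack=345 B_seq=345 B_ack=0
After event 1: A_seq=13 A_ack=345 B_seq=345 B_ack=13
After event 2: A_seq=197 A_ack=345 B_seq=345 B_ack=13
After event 3: A_seq=271 A_ack=345 B_seq=345 B_ack=13
After event 4: A_seq=271 A_ack=494 B_seq=494 B_ack=13

Answer: 271 494 494 13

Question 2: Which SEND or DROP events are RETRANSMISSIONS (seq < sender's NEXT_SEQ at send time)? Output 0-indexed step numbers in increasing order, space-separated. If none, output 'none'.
Answer: none

Derivation:
Step 0: SEND seq=200 -> fresh
Step 1: SEND seq=0 -> fresh
Step 2: DROP seq=13 -> fresh
Step 3: SEND seq=197 -> fresh
Step 4: SEND seq=345 -> fresh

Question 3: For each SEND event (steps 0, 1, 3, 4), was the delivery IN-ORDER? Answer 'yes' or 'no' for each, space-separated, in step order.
Step 0: SEND seq=200 -> in-order
Step 1: SEND seq=0 -> in-order
Step 3: SEND seq=197 -> out-of-order
Step 4: SEND seq=345 -> in-order

Answer: yes yes no yes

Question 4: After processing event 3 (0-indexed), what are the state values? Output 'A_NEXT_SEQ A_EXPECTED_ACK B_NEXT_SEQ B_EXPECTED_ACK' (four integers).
After event 0: A_seq=0 A_ack=345 B_seq=345 B_ack=0
After event 1: A_seq=13 A_ack=345 B_seq=345 B_ack=13
After event 2: A_seq=197 A_ack=345 B_seq=345 B_ack=13
After event 3: A_seq=271 A_ack=345 B_seq=345 B_ack=13

271 345 345 13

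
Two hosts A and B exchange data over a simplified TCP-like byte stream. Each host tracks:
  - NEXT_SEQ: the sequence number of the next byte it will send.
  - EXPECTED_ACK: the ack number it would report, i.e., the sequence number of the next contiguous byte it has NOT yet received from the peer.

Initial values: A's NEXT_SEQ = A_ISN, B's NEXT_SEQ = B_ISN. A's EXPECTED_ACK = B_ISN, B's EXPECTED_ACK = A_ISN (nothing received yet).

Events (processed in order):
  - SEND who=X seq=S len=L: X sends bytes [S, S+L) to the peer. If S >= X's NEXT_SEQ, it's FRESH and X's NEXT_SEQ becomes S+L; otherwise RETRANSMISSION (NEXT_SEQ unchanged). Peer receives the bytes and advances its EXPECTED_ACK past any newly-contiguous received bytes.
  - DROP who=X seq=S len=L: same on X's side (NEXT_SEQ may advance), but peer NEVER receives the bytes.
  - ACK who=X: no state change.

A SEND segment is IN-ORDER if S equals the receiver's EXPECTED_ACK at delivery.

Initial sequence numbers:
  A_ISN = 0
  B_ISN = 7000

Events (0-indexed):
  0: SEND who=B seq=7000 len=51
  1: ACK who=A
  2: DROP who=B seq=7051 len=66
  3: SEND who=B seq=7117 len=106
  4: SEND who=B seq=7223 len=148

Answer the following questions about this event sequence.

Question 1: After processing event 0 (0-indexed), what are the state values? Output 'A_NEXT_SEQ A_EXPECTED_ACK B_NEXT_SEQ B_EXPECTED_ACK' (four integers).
After event 0: A_seq=0 A_ack=7051 B_seq=7051 B_ack=0

0 7051 7051 0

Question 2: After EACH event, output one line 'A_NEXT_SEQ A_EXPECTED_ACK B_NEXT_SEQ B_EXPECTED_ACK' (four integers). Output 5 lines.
0 7051 7051 0
0 7051 7051 0
0 7051 7117 0
0 7051 7223 0
0 7051 7371 0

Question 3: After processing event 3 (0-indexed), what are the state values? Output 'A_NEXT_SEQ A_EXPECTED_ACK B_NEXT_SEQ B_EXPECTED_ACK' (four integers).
After event 0: A_seq=0 A_ack=7051 B_seq=7051 B_ack=0
After event 1: A_seq=0 A_ack=7051 B_seq=7051 B_ack=0
After event 2: A_seq=0 A_ack=7051 B_seq=7117 B_ack=0
After event 3: A_seq=0 A_ack=7051 B_seq=7223 B_ack=0

0 7051 7223 0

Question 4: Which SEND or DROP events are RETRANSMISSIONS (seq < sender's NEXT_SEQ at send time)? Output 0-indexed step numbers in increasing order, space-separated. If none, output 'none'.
Answer: none

Derivation:
Step 0: SEND seq=7000 -> fresh
Step 2: DROP seq=7051 -> fresh
Step 3: SEND seq=7117 -> fresh
Step 4: SEND seq=7223 -> fresh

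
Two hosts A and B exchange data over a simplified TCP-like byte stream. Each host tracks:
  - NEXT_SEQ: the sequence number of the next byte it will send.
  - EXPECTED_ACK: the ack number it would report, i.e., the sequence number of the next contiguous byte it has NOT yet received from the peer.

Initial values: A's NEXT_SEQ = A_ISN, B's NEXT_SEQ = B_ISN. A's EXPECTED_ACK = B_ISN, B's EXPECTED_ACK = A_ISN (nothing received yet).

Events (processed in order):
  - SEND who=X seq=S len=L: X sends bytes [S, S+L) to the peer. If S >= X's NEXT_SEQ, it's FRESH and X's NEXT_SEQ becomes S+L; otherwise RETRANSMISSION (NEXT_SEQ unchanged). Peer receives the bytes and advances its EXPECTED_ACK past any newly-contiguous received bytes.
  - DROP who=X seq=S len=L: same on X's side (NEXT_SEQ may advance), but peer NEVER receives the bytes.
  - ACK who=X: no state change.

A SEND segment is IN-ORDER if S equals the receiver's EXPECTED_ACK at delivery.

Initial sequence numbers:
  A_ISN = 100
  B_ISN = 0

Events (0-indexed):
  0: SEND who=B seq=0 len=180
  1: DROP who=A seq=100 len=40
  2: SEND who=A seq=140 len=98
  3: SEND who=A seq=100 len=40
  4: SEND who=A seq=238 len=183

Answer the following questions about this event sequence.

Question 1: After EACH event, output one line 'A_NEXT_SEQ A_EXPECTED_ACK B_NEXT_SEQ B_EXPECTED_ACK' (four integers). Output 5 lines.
100 180 180 100
140 180 180 100
238 180 180 100
238 180 180 238
421 180 180 421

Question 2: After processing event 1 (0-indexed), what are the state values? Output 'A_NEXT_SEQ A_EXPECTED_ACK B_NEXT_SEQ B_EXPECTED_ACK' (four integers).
After event 0: A_seq=100 A_ack=180 B_seq=180 B_ack=100
After event 1: A_seq=140 A_ack=180 B_seq=180 B_ack=100

140 180 180 100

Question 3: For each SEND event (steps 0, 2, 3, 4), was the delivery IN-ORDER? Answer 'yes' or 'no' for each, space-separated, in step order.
Answer: yes no yes yes

Derivation:
Step 0: SEND seq=0 -> in-order
Step 2: SEND seq=140 -> out-of-order
Step 3: SEND seq=100 -> in-order
Step 4: SEND seq=238 -> in-order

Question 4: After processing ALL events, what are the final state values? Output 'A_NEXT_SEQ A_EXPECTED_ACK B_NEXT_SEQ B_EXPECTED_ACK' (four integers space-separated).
After event 0: A_seq=100 A_ack=180 B_seq=180 B_ack=100
After event 1: A_seq=140 A_ack=180 B_seq=180 B_ack=100
After event 2: A_seq=238 A_ack=180 B_seq=180 B_ack=100
After event 3: A_seq=238 A_ack=180 B_seq=180 B_ack=238
After event 4: A_seq=421 A_ack=180 B_seq=180 B_ack=421

Answer: 421 180 180 421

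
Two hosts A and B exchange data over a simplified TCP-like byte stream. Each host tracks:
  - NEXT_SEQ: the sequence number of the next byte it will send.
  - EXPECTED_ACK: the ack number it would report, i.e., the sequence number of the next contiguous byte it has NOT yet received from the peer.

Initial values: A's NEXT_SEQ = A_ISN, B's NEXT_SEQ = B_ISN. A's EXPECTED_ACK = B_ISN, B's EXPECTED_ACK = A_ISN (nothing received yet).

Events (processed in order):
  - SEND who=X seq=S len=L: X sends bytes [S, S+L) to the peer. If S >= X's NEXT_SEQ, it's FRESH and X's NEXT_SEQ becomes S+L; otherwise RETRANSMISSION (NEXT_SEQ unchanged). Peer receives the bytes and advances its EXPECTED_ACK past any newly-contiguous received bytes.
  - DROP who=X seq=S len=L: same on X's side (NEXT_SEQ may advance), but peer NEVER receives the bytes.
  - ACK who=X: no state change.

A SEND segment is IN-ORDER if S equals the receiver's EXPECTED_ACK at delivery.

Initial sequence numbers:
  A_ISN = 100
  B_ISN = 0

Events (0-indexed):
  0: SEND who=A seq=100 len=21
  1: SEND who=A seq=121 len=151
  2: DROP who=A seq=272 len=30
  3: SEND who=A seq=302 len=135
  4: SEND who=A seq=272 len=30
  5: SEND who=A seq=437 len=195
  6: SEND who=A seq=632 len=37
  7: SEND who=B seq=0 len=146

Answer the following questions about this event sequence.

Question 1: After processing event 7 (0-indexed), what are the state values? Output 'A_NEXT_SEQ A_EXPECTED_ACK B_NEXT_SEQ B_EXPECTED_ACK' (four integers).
After event 0: A_seq=121 A_ack=0 B_seq=0 B_ack=121
After event 1: A_seq=272 A_ack=0 B_seq=0 B_ack=272
After event 2: A_seq=302 A_ack=0 B_seq=0 B_ack=272
After event 3: A_seq=437 A_ack=0 B_seq=0 B_ack=272
After event 4: A_seq=437 A_ack=0 B_seq=0 B_ack=437
After event 5: A_seq=632 A_ack=0 B_seq=0 B_ack=632
After event 6: A_seq=669 A_ack=0 B_seq=0 B_ack=669
After event 7: A_seq=669 A_ack=146 B_seq=146 B_ack=669

669 146 146 669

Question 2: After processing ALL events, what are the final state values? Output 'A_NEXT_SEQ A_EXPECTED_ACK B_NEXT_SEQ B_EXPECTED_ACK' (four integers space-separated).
After event 0: A_seq=121 A_ack=0 B_seq=0 B_ack=121
After event 1: A_seq=272 A_ack=0 B_seq=0 B_ack=272
After event 2: A_seq=302 A_ack=0 B_seq=0 B_ack=272
After event 3: A_seq=437 A_ack=0 B_seq=0 B_ack=272
After event 4: A_seq=437 A_ack=0 B_seq=0 B_ack=437
After event 5: A_seq=632 A_ack=0 B_seq=0 B_ack=632
After event 6: A_seq=669 A_ack=0 B_seq=0 B_ack=669
After event 7: A_seq=669 A_ack=146 B_seq=146 B_ack=669

Answer: 669 146 146 669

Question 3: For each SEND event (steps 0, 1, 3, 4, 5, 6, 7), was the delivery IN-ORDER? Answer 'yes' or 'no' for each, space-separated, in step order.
Answer: yes yes no yes yes yes yes

Derivation:
Step 0: SEND seq=100 -> in-order
Step 1: SEND seq=121 -> in-order
Step 3: SEND seq=302 -> out-of-order
Step 4: SEND seq=272 -> in-order
Step 5: SEND seq=437 -> in-order
Step 6: SEND seq=632 -> in-order
Step 7: SEND seq=0 -> in-order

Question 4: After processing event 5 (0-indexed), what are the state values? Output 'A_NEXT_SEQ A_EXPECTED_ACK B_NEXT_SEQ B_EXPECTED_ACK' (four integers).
After event 0: A_seq=121 A_ack=0 B_seq=0 B_ack=121
After event 1: A_seq=272 A_ack=0 B_seq=0 B_ack=272
After event 2: A_seq=302 A_ack=0 B_seq=0 B_ack=272
After event 3: A_seq=437 A_ack=0 B_seq=0 B_ack=272
After event 4: A_seq=437 A_ack=0 B_seq=0 B_ack=437
After event 5: A_seq=632 A_ack=0 B_seq=0 B_ack=632

632 0 0 632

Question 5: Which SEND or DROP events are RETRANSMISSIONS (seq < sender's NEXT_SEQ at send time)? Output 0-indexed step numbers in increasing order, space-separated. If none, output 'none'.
Step 0: SEND seq=100 -> fresh
Step 1: SEND seq=121 -> fresh
Step 2: DROP seq=272 -> fresh
Step 3: SEND seq=302 -> fresh
Step 4: SEND seq=272 -> retransmit
Step 5: SEND seq=437 -> fresh
Step 6: SEND seq=632 -> fresh
Step 7: SEND seq=0 -> fresh

Answer: 4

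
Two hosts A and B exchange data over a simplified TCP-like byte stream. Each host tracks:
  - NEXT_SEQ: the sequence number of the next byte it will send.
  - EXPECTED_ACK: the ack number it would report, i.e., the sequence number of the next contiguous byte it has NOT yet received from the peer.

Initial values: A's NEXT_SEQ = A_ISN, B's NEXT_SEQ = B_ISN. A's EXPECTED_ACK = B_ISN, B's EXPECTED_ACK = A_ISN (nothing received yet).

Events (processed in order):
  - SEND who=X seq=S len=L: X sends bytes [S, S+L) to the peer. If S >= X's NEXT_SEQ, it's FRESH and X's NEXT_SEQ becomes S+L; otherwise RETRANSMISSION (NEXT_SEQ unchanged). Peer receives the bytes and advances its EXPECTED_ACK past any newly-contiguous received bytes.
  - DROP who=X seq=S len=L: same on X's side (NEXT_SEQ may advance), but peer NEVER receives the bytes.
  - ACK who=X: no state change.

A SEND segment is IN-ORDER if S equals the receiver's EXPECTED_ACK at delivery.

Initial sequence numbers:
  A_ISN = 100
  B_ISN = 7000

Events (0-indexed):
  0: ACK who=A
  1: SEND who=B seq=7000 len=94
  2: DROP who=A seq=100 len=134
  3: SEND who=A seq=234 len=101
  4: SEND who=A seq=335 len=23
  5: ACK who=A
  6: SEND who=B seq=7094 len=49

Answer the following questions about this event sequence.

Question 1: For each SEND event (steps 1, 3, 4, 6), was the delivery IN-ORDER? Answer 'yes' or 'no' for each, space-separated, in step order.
Step 1: SEND seq=7000 -> in-order
Step 3: SEND seq=234 -> out-of-order
Step 4: SEND seq=335 -> out-of-order
Step 6: SEND seq=7094 -> in-order

Answer: yes no no yes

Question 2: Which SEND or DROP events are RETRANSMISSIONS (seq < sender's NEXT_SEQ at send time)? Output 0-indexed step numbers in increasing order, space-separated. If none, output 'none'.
Answer: none

Derivation:
Step 1: SEND seq=7000 -> fresh
Step 2: DROP seq=100 -> fresh
Step 3: SEND seq=234 -> fresh
Step 4: SEND seq=335 -> fresh
Step 6: SEND seq=7094 -> fresh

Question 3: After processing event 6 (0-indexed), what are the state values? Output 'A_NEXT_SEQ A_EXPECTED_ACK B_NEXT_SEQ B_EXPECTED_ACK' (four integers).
After event 0: A_seq=100 A_ack=7000 B_seq=7000 B_ack=100
After event 1: A_seq=100 A_ack=7094 B_seq=7094 B_ack=100
After event 2: A_seq=234 A_ack=7094 B_seq=7094 B_ack=100
After event 3: A_seq=335 A_ack=7094 B_seq=7094 B_ack=100
After event 4: A_seq=358 A_ack=7094 B_seq=7094 B_ack=100
After event 5: A_seq=358 A_ack=7094 B_seq=7094 B_ack=100
After event 6: A_seq=358 A_ack=7143 B_seq=7143 B_ack=100

358 7143 7143 100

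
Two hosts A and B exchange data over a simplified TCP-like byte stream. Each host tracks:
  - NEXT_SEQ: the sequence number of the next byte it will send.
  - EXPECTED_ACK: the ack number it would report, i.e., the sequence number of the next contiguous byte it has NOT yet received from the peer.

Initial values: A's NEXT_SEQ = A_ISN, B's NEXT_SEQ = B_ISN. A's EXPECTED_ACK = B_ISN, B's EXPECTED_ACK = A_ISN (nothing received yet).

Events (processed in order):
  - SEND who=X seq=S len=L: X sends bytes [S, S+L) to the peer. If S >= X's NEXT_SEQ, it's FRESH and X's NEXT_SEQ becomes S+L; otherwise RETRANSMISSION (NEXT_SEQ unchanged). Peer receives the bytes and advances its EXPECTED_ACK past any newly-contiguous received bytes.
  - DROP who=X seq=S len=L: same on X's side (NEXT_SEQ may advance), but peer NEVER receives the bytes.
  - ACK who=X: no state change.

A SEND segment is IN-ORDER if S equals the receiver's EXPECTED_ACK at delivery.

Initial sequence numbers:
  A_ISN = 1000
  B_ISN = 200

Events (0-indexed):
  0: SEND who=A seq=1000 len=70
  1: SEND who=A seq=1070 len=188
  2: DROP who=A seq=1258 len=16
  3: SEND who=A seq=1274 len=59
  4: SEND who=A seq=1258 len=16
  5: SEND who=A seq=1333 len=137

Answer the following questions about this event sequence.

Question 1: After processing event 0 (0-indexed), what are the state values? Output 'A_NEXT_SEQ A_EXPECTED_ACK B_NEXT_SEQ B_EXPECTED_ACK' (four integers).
After event 0: A_seq=1070 A_ack=200 B_seq=200 B_ack=1070

1070 200 200 1070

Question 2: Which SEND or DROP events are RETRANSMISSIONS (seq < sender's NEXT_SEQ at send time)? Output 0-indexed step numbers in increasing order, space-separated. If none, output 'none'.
Step 0: SEND seq=1000 -> fresh
Step 1: SEND seq=1070 -> fresh
Step 2: DROP seq=1258 -> fresh
Step 3: SEND seq=1274 -> fresh
Step 4: SEND seq=1258 -> retransmit
Step 5: SEND seq=1333 -> fresh

Answer: 4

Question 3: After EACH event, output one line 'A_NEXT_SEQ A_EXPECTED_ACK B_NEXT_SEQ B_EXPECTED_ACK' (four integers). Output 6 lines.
1070 200 200 1070
1258 200 200 1258
1274 200 200 1258
1333 200 200 1258
1333 200 200 1333
1470 200 200 1470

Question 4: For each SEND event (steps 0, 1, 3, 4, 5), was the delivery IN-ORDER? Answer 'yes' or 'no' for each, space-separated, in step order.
Step 0: SEND seq=1000 -> in-order
Step 1: SEND seq=1070 -> in-order
Step 3: SEND seq=1274 -> out-of-order
Step 4: SEND seq=1258 -> in-order
Step 5: SEND seq=1333 -> in-order

Answer: yes yes no yes yes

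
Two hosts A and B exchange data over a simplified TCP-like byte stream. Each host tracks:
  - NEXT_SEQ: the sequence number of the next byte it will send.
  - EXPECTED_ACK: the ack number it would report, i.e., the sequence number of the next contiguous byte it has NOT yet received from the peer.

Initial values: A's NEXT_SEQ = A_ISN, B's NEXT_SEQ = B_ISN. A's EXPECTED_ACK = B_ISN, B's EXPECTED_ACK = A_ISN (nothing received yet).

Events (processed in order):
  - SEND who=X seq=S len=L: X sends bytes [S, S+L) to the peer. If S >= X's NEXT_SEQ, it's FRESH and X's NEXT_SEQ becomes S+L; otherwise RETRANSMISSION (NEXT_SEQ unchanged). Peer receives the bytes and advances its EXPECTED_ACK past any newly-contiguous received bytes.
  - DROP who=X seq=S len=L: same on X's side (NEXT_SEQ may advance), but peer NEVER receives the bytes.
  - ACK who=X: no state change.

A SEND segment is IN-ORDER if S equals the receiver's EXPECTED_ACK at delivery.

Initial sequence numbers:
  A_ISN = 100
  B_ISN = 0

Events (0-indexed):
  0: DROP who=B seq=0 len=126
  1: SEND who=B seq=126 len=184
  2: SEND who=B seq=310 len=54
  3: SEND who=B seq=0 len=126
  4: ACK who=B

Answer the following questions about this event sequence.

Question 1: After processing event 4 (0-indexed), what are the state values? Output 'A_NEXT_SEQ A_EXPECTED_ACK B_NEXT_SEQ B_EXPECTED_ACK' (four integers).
After event 0: A_seq=100 A_ack=0 B_seq=126 B_ack=100
After event 1: A_seq=100 A_ack=0 B_seq=310 B_ack=100
After event 2: A_seq=100 A_ack=0 B_seq=364 B_ack=100
After event 3: A_seq=100 A_ack=364 B_seq=364 B_ack=100
After event 4: A_seq=100 A_ack=364 B_seq=364 B_ack=100

100 364 364 100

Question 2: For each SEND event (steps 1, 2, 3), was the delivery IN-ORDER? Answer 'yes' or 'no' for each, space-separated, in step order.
Step 1: SEND seq=126 -> out-of-order
Step 2: SEND seq=310 -> out-of-order
Step 3: SEND seq=0 -> in-order

Answer: no no yes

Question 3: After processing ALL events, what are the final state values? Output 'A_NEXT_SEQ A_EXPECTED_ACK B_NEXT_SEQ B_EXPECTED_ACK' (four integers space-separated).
After event 0: A_seq=100 A_ack=0 B_seq=126 B_ack=100
After event 1: A_seq=100 A_ack=0 B_seq=310 B_ack=100
After event 2: A_seq=100 A_ack=0 B_seq=364 B_ack=100
After event 3: A_seq=100 A_ack=364 B_seq=364 B_ack=100
After event 4: A_seq=100 A_ack=364 B_seq=364 B_ack=100

Answer: 100 364 364 100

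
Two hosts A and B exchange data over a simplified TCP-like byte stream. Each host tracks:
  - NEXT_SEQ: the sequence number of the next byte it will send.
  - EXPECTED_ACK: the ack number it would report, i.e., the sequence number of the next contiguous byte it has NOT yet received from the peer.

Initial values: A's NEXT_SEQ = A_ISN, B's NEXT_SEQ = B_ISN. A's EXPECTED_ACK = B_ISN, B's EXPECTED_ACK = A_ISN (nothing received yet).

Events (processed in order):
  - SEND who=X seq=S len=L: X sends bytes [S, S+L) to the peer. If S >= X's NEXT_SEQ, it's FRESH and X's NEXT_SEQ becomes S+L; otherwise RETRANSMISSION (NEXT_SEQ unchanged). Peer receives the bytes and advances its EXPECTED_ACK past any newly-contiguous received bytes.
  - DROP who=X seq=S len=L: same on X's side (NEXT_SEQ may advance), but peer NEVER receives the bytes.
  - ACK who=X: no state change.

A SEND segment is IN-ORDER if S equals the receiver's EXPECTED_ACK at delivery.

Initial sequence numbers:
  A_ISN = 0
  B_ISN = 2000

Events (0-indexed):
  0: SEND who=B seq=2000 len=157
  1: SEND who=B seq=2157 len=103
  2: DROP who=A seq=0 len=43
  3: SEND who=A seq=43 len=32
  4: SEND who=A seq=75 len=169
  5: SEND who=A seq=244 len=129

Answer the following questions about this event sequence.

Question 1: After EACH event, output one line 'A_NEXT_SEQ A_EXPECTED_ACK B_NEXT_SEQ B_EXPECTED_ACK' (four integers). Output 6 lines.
0 2157 2157 0
0 2260 2260 0
43 2260 2260 0
75 2260 2260 0
244 2260 2260 0
373 2260 2260 0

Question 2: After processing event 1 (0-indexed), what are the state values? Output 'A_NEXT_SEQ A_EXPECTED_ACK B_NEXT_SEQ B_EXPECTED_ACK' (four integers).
After event 0: A_seq=0 A_ack=2157 B_seq=2157 B_ack=0
After event 1: A_seq=0 A_ack=2260 B_seq=2260 B_ack=0

0 2260 2260 0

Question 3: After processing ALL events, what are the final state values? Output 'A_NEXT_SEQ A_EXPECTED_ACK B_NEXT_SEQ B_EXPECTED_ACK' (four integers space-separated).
After event 0: A_seq=0 A_ack=2157 B_seq=2157 B_ack=0
After event 1: A_seq=0 A_ack=2260 B_seq=2260 B_ack=0
After event 2: A_seq=43 A_ack=2260 B_seq=2260 B_ack=0
After event 3: A_seq=75 A_ack=2260 B_seq=2260 B_ack=0
After event 4: A_seq=244 A_ack=2260 B_seq=2260 B_ack=0
After event 5: A_seq=373 A_ack=2260 B_seq=2260 B_ack=0

Answer: 373 2260 2260 0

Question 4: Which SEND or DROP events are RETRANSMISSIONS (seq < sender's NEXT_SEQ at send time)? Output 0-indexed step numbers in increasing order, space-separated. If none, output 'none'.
Answer: none

Derivation:
Step 0: SEND seq=2000 -> fresh
Step 1: SEND seq=2157 -> fresh
Step 2: DROP seq=0 -> fresh
Step 3: SEND seq=43 -> fresh
Step 4: SEND seq=75 -> fresh
Step 5: SEND seq=244 -> fresh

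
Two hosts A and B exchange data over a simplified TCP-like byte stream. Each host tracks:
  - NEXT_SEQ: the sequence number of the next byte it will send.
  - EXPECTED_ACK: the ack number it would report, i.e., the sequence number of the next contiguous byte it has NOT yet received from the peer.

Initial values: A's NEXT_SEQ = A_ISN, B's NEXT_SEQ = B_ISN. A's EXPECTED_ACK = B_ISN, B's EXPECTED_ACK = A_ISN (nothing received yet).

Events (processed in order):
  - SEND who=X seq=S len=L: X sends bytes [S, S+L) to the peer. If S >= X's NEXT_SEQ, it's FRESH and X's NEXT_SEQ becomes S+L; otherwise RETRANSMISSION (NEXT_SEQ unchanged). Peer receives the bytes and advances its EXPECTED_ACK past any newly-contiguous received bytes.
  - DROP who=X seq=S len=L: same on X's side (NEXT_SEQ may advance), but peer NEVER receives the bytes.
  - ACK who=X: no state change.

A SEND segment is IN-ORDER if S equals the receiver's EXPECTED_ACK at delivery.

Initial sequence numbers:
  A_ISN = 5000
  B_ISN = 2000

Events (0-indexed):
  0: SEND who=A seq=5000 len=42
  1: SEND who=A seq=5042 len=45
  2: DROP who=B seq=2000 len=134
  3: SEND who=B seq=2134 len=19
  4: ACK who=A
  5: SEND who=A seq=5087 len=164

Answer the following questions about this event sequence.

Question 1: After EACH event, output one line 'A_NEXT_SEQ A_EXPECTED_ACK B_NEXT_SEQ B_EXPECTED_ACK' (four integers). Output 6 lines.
5042 2000 2000 5042
5087 2000 2000 5087
5087 2000 2134 5087
5087 2000 2153 5087
5087 2000 2153 5087
5251 2000 2153 5251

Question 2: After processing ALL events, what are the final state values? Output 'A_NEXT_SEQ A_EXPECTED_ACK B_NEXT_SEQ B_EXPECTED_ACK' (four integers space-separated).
After event 0: A_seq=5042 A_ack=2000 B_seq=2000 B_ack=5042
After event 1: A_seq=5087 A_ack=2000 B_seq=2000 B_ack=5087
After event 2: A_seq=5087 A_ack=2000 B_seq=2134 B_ack=5087
After event 3: A_seq=5087 A_ack=2000 B_seq=2153 B_ack=5087
After event 4: A_seq=5087 A_ack=2000 B_seq=2153 B_ack=5087
After event 5: A_seq=5251 A_ack=2000 B_seq=2153 B_ack=5251

Answer: 5251 2000 2153 5251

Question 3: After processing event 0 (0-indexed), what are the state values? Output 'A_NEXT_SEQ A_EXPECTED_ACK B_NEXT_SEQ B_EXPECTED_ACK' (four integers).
After event 0: A_seq=5042 A_ack=2000 B_seq=2000 B_ack=5042

5042 2000 2000 5042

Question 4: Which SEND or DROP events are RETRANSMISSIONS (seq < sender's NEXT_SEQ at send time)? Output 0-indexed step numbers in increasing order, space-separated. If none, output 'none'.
Answer: none

Derivation:
Step 0: SEND seq=5000 -> fresh
Step 1: SEND seq=5042 -> fresh
Step 2: DROP seq=2000 -> fresh
Step 3: SEND seq=2134 -> fresh
Step 5: SEND seq=5087 -> fresh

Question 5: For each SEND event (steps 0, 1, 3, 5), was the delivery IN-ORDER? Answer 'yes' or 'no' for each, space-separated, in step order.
Step 0: SEND seq=5000 -> in-order
Step 1: SEND seq=5042 -> in-order
Step 3: SEND seq=2134 -> out-of-order
Step 5: SEND seq=5087 -> in-order

Answer: yes yes no yes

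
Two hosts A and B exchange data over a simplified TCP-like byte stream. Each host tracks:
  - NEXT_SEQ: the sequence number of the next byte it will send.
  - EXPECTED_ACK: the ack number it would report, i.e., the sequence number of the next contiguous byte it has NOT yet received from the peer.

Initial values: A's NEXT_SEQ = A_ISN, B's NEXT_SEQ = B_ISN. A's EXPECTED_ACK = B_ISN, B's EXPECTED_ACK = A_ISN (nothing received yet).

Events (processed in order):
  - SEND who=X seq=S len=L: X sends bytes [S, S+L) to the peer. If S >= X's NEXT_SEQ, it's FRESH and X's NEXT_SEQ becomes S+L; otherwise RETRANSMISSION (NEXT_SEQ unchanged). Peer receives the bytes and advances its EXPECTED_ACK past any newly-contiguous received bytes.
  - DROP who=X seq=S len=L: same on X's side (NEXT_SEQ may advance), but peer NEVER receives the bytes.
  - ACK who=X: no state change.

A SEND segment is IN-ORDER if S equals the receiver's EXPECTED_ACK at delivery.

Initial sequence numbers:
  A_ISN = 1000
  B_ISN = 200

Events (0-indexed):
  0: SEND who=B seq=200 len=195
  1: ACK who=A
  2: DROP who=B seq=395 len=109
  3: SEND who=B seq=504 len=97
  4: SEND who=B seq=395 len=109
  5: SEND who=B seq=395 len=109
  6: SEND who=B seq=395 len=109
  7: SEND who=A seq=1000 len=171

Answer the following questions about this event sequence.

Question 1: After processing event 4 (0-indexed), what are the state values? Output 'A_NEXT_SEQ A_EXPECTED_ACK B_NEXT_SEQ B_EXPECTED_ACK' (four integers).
After event 0: A_seq=1000 A_ack=395 B_seq=395 B_ack=1000
After event 1: A_seq=1000 A_ack=395 B_seq=395 B_ack=1000
After event 2: A_seq=1000 A_ack=395 B_seq=504 B_ack=1000
After event 3: A_seq=1000 A_ack=395 B_seq=601 B_ack=1000
After event 4: A_seq=1000 A_ack=601 B_seq=601 B_ack=1000

1000 601 601 1000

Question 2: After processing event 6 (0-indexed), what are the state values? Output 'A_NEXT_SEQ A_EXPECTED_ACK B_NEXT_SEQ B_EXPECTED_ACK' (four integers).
After event 0: A_seq=1000 A_ack=395 B_seq=395 B_ack=1000
After event 1: A_seq=1000 A_ack=395 B_seq=395 B_ack=1000
After event 2: A_seq=1000 A_ack=395 B_seq=504 B_ack=1000
After event 3: A_seq=1000 A_ack=395 B_seq=601 B_ack=1000
After event 4: A_seq=1000 A_ack=601 B_seq=601 B_ack=1000
After event 5: A_seq=1000 A_ack=601 B_seq=601 B_ack=1000
After event 6: A_seq=1000 A_ack=601 B_seq=601 B_ack=1000

1000 601 601 1000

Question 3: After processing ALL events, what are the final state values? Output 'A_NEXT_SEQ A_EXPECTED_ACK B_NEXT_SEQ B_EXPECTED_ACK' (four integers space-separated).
After event 0: A_seq=1000 A_ack=395 B_seq=395 B_ack=1000
After event 1: A_seq=1000 A_ack=395 B_seq=395 B_ack=1000
After event 2: A_seq=1000 A_ack=395 B_seq=504 B_ack=1000
After event 3: A_seq=1000 A_ack=395 B_seq=601 B_ack=1000
After event 4: A_seq=1000 A_ack=601 B_seq=601 B_ack=1000
After event 5: A_seq=1000 A_ack=601 B_seq=601 B_ack=1000
After event 6: A_seq=1000 A_ack=601 B_seq=601 B_ack=1000
After event 7: A_seq=1171 A_ack=601 B_seq=601 B_ack=1171

Answer: 1171 601 601 1171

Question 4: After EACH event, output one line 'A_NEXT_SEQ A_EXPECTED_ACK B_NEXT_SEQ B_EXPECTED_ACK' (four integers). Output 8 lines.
1000 395 395 1000
1000 395 395 1000
1000 395 504 1000
1000 395 601 1000
1000 601 601 1000
1000 601 601 1000
1000 601 601 1000
1171 601 601 1171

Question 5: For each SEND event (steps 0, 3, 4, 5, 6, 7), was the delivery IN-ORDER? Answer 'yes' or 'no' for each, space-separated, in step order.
Step 0: SEND seq=200 -> in-order
Step 3: SEND seq=504 -> out-of-order
Step 4: SEND seq=395 -> in-order
Step 5: SEND seq=395 -> out-of-order
Step 6: SEND seq=395 -> out-of-order
Step 7: SEND seq=1000 -> in-order

Answer: yes no yes no no yes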